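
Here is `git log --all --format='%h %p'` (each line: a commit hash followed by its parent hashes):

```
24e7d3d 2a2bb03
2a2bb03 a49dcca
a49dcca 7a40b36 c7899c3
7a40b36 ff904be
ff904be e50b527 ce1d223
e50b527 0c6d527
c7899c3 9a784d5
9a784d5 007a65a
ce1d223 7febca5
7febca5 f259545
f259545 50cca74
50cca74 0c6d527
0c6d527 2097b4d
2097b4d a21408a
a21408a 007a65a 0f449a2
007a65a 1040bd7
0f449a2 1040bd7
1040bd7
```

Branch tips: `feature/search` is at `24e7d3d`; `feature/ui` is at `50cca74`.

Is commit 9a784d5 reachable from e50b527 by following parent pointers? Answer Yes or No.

Ancestors of e50b527: {007a65a, 0c6d527, 0f449a2, 1040bd7, 2097b4d, a21408a, e50b527}.
9a784d5 is not in that set, so it is not an ancestor of e50b527.

No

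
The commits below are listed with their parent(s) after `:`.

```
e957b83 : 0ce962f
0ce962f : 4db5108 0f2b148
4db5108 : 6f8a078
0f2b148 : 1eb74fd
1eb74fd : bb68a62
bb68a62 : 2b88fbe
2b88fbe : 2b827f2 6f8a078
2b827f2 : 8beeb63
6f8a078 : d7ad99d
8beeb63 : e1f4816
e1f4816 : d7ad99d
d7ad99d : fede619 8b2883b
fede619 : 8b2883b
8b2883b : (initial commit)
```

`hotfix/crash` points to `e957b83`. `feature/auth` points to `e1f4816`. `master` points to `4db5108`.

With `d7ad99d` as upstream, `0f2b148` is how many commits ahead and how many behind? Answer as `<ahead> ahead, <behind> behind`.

8 ahead, 0 behind

Reachable from 0f2b148: {0f2b148, 1eb74fd, 2b827f2, 2b88fbe, 6f8a078, 8b2883b, 8beeb63, bb68a62, d7ad99d, e1f4816, fede619}.
Reachable from d7ad99d: {8b2883b, d7ad99d, fede619}.
Only in 0f2b148's history (ahead): {0f2b148, 1eb74fd, 2b827f2, 2b88fbe, 6f8a078, 8beeb63, bb68a62, e1f4816} — 8.
Only in d7ad99d's history (behind): {} — 0.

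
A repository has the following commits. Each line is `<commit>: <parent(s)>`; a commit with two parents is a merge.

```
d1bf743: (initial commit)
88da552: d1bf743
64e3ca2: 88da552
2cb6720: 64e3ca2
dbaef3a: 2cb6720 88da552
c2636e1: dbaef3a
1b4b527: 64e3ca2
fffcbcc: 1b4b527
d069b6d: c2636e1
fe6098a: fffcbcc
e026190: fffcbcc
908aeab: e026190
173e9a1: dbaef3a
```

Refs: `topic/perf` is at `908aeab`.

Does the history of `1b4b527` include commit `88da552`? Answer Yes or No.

Ancestors of 1b4b527 (commits reachable by following parents): {1b4b527, 64e3ca2, 88da552, d1bf743}.
88da552 is in that set, so it is an ancestor of 1b4b527.

Yes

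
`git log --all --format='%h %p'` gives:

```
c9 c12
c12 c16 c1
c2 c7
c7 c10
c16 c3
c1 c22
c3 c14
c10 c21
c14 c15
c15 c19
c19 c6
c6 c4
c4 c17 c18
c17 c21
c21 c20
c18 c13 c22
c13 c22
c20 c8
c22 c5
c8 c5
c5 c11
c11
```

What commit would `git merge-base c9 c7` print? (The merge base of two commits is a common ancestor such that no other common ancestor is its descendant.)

c21

Ancestors of c9: {c1, c11, c12, c13, c14, c15, c16, c17, c18, c19, c20, c21, c22, c3, c4, c5, c6, c8, c9}.
Ancestors of c7: {c10, c11, c20, c21, c5, c7, c8}.
Common ancestors: {c11, c20, c21, c5, c8}.
Among these, c21 is not an ancestor of any other common ancestor — it is the merge base.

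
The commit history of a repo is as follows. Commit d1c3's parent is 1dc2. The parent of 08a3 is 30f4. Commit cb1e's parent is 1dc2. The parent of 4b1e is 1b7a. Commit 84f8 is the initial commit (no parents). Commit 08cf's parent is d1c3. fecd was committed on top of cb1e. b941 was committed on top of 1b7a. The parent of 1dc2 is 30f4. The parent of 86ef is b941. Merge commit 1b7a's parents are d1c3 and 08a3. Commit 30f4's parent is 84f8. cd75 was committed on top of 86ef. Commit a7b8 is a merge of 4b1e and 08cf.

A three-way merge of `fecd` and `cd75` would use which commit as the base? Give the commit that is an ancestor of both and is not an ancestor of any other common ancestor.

1dc2

Ancestors of fecd: {1dc2, 30f4, 84f8, cb1e, fecd}.
Ancestors of cd75: {08a3, 1b7a, 1dc2, 30f4, 84f8, 86ef, b941, cd75, d1c3}.
Common ancestors: {1dc2, 30f4, 84f8}.
Among these, 1dc2 is not an ancestor of any other common ancestor — it is the merge base.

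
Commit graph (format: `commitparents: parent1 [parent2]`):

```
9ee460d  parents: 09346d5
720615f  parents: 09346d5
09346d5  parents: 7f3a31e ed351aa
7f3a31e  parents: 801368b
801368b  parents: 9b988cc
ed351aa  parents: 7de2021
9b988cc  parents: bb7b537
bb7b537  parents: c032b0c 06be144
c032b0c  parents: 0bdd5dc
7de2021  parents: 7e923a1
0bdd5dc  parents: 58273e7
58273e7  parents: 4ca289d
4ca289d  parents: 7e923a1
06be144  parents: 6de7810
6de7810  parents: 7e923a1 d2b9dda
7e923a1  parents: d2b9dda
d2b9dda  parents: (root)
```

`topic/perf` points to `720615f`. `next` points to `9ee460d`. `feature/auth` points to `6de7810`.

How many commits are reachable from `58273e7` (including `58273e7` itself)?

Walking parent pointers from 58273e7: reachable set = {4ca289d, 58273e7, 7e923a1, d2b9dda}.
That is 4 commits.

4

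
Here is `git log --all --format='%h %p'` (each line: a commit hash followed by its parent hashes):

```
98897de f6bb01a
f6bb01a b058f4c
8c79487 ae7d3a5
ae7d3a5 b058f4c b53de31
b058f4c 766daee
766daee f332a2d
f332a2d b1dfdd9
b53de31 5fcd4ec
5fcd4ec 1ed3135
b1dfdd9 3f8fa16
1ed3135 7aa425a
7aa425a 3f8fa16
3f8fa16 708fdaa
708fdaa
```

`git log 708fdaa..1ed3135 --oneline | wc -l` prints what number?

3

Reachable from 1ed3135: {1ed3135, 3f8fa16, 708fdaa, 7aa425a}.
Reachable from 708fdaa: {708fdaa}.
In 1ed3135's history but not 708fdaa's: {1ed3135, 3f8fa16, 7aa425a} — 3 commits.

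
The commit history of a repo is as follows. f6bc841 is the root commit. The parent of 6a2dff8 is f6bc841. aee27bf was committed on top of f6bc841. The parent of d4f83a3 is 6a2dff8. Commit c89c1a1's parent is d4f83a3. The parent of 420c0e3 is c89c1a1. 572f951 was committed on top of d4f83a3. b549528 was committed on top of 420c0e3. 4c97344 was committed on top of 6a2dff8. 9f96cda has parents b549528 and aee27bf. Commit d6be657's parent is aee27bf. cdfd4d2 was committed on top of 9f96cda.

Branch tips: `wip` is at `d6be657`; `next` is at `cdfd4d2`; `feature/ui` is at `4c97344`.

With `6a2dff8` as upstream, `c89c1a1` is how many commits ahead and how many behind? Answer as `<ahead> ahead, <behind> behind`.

Reachable from c89c1a1: {6a2dff8, c89c1a1, d4f83a3, f6bc841}.
Reachable from 6a2dff8: {6a2dff8, f6bc841}.
Only in c89c1a1's history (ahead): {c89c1a1, d4f83a3} — 2.
Only in 6a2dff8's history (behind): {} — 0.

2 ahead, 0 behind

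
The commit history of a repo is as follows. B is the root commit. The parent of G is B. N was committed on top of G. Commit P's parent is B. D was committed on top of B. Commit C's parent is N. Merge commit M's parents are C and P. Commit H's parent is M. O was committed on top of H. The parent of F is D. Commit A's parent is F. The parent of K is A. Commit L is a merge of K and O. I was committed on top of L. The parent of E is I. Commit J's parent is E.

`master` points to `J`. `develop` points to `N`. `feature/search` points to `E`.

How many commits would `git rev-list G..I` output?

Reachable from I: {A, B, C, D, F, G, H, I, K, L, M, N, O, P}.
Reachable from G: {B, G}.
In I's history but not G's: {A, C, D, F, H, I, K, L, M, N, O, P} — 12 commits.

12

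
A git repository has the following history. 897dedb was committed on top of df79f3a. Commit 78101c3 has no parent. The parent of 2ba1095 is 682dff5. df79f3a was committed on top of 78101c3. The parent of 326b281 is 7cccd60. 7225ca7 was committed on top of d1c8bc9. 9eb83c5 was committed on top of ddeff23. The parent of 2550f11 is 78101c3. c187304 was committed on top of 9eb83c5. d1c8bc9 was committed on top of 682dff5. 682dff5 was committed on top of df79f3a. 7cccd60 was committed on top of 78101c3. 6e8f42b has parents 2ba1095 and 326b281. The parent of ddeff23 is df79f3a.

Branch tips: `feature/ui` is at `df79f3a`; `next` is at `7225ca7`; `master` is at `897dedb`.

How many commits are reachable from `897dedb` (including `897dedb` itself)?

3

Walking parent pointers from 897dedb: reachable set = {78101c3, 897dedb, df79f3a}.
That is 3 commits.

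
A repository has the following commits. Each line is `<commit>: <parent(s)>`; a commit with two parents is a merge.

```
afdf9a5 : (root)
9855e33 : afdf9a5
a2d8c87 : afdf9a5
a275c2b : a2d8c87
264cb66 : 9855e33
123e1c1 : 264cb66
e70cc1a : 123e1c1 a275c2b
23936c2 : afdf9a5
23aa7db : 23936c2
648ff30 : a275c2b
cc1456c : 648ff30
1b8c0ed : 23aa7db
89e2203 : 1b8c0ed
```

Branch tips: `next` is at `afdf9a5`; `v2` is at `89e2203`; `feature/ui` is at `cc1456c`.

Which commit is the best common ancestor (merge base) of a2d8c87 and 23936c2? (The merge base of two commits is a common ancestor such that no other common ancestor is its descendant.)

afdf9a5

Ancestors of a2d8c87: {a2d8c87, afdf9a5}.
Ancestors of 23936c2: {23936c2, afdf9a5}.
Common ancestors: {afdf9a5}.
The only common ancestor is afdf9a5, so it is the merge base.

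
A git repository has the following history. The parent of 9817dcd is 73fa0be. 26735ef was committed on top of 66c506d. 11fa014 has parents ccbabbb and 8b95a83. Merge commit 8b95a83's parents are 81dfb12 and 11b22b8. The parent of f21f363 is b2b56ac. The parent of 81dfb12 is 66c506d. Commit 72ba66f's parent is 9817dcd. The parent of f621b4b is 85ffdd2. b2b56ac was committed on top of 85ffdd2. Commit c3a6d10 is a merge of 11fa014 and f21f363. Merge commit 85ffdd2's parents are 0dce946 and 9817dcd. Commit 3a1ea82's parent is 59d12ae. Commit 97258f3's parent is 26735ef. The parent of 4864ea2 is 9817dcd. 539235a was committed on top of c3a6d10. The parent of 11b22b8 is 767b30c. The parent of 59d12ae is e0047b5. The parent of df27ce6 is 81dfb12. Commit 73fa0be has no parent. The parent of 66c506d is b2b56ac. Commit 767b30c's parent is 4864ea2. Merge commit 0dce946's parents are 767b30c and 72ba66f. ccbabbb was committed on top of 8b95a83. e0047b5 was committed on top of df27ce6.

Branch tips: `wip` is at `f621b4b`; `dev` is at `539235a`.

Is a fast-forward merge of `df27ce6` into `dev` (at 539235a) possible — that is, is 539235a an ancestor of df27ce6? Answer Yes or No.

No

A fast-forward from 539235a to df27ce6 is possible iff 539235a is an ancestor of df27ce6.
Ancestors of df27ce6: {0dce946, 4864ea2, 66c506d, 72ba66f, 73fa0be, 767b30c, 81dfb12, 85ffdd2, 9817dcd, b2b56ac, df27ce6}.
539235a is not among them, so fast-forward is not possible.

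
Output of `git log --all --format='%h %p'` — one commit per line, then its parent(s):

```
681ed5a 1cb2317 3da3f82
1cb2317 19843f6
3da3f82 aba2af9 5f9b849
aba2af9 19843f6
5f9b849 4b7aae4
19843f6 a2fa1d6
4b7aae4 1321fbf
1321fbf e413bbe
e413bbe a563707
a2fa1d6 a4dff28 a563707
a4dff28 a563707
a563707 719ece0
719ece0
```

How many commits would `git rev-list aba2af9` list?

6

Walking parent pointers from aba2af9: reachable set = {19843f6, 719ece0, a2fa1d6, a4dff28, a563707, aba2af9}.
That is 6 commits.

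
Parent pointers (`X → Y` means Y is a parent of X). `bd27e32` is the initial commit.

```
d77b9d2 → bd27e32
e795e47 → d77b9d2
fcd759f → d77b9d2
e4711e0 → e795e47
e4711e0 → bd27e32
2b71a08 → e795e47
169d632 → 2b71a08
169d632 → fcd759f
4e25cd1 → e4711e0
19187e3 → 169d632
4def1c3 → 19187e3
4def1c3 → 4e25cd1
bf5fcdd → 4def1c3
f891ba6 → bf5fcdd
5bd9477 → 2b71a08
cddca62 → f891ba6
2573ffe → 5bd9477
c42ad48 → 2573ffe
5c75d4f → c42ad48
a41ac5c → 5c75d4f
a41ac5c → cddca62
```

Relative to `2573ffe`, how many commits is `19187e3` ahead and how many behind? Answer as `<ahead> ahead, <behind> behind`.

3 ahead, 2 behind

Reachable from 19187e3: {169d632, 19187e3, 2b71a08, bd27e32, d77b9d2, e795e47, fcd759f}.
Reachable from 2573ffe: {2573ffe, 2b71a08, 5bd9477, bd27e32, d77b9d2, e795e47}.
Only in 19187e3's history (ahead): {169d632, 19187e3, fcd759f} — 3.
Only in 2573ffe's history (behind): {2573ffe, 5bd9477} — 2.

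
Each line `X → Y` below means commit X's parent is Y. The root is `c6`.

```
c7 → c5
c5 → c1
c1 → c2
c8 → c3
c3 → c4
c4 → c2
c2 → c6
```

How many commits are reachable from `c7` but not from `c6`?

Reachable from c7: {c1, c2, c5, c6, c7}.
Reachable from c6: {c6}.
In c7's history but not c6's: {c1, c2, c5, c7} — 4 commits.

4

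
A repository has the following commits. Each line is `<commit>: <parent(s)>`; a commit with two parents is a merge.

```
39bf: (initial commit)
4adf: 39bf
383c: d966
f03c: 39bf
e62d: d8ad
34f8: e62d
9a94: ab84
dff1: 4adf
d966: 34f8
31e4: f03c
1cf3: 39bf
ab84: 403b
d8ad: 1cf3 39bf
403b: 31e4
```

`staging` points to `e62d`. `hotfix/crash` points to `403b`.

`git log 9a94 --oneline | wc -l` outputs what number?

Walking parent pointers from 9a94: reachable set = {31e4, 39bf, 403b, 9a94, ab84, f03c}.
That is 6 commits.

6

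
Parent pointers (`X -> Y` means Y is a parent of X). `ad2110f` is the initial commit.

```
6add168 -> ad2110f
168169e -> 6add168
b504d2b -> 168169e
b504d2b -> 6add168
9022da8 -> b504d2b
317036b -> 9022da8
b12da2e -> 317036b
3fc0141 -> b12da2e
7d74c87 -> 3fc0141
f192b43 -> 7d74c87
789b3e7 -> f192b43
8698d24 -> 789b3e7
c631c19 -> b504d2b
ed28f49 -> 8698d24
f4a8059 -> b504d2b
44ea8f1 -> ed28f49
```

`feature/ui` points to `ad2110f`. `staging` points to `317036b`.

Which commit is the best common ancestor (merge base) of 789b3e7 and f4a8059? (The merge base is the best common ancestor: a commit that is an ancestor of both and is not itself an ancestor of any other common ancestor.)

b504d2b

Ancestors of 789b3e7: {168169e, 317036b, 3fc0141, 6add168, 789b3e7, 7d74c87, 9022da8, ad2110f, b12da2e, b504d2b, f192b43}.
Ancestors of f4a8059: {168169e, 6add168, ad2110f, b504d2b, f4a8059}.
Common ancestors: {168169e, 6add168, ad2110f, b504d2b}.
Among these, b504d2b is not an ancestor of any other common ancestor — it is the merge base.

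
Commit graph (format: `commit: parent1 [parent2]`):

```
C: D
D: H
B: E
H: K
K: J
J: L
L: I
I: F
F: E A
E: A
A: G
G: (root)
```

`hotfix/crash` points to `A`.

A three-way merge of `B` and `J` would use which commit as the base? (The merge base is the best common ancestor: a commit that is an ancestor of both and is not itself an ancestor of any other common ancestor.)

E

Ancestors of B: {A, B, E, G}.
Ancestors of J: {A, E, F, G, I, J, L}.
Common ancestors: {A, E, G}.
Among these, E is not an ancestor of any other common ancestor — it is the merge base.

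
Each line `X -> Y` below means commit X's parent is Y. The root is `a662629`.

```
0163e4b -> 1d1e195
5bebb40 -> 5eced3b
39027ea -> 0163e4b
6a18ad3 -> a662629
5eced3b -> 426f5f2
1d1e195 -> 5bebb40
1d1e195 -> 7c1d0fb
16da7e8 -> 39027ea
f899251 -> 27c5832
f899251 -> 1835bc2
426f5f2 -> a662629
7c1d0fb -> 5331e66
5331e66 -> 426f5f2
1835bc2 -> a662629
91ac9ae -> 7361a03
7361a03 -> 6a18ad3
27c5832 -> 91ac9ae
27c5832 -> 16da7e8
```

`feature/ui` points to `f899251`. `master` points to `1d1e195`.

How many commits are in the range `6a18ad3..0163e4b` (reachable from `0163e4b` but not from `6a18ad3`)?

Reachable from 0163e4b: {0163e4b, 1d1e195, 426f5f2, 5331e66, 5bebb40, 5eced3b, 7c1d0fb, a662629}.
Reachable from 6a18ad3: {6a18ad3, a662629}.
In 0163e4b's history but not 6a18ad3's: {0163e4b, 1d1e195, 426f5f2, 5331e66, 5bebb40, 5eced3b, 7c1d0fb} — 7 commits.

7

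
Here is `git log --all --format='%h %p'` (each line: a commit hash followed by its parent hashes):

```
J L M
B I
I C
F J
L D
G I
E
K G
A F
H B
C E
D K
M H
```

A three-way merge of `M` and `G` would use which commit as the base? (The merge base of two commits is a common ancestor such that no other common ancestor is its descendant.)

Ancestors of M: {B, C, E, H, I, M}.
Ancestors of G: {C, E, G, I}.
Common ancestors: {C, E, I}.
Among these, I is not an ancestor of any other common ancestor — it is the merge base.

I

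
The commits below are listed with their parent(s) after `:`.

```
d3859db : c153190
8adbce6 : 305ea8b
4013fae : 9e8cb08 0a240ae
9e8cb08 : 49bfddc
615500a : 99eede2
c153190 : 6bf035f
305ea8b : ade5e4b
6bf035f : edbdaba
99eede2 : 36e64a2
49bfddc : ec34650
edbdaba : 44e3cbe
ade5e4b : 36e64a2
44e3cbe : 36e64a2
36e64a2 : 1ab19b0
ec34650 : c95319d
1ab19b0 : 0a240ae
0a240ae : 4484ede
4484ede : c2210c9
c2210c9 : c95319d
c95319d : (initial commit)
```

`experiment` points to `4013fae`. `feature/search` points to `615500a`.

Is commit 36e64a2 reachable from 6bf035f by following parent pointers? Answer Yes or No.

Yes

Ancestors of 6bf035f (commits reachable by following parents): {0a240ae, 1ab19b0, 36e64a2, 4484ede, 44e3cbe, 6bf035f, c2210c9, c95319d, edbdaba}.
36e64a2 is in that set, so it is an ancestor of 6bf035f.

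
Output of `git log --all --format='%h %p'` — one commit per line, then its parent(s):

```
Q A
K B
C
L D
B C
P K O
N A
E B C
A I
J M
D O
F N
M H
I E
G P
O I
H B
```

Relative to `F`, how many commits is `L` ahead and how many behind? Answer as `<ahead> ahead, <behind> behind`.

3 ahead, 3 behind

Reachable from L: {B, C, D, E, I, L, O}.
Reachable from F: {A, B, C, E, F, I, N}.
Only in L's history (ahead): {D, L, O} — 3.
Only in F's history (behind): {A, F, N} — 3.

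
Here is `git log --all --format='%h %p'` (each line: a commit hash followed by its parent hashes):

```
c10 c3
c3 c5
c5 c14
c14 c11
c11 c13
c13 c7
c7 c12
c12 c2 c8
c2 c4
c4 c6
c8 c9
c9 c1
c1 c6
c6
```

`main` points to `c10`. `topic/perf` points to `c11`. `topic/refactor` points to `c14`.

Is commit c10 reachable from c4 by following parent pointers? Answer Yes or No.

No

Ancestors of c4: {c4, c6}.
c10 is not in that set, so it is not an ancestor of c4.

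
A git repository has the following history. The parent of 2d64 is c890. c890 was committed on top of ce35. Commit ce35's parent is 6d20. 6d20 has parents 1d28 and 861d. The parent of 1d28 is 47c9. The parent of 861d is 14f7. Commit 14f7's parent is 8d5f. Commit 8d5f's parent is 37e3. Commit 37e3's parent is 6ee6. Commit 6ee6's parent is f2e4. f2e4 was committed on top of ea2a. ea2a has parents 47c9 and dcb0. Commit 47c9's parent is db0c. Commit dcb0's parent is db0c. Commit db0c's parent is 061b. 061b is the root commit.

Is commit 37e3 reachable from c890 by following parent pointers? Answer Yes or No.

Yes

Ancestors of c890 (commits reachable by following parents): {061b, 14f7, 1d28, 37e3, 47c9, 6d20, 6ee6, 861d, 8d5f, c890, ce35, db0c, dcb0, ea2a, f2e4}.
37e3 is in that set, so it is an ancestor of c890.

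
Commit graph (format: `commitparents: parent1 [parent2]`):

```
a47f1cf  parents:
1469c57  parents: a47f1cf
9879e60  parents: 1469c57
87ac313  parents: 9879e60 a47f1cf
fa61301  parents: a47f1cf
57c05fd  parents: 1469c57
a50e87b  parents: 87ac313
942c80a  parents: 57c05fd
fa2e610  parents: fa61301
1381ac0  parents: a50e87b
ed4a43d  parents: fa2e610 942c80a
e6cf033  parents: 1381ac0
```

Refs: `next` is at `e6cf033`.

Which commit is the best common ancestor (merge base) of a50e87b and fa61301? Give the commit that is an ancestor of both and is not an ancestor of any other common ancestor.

Ancestors of a50e87b: {1469c57, 87ac313, 9879e60, a47f1cf, a50e87b}.
Ancestors of fa61301: {a47f1cf, fa61301}.
Common ancestors: {a47f1cf}.
The only common ancestor is a47f1cf, so it is the merge base.

a47f1cf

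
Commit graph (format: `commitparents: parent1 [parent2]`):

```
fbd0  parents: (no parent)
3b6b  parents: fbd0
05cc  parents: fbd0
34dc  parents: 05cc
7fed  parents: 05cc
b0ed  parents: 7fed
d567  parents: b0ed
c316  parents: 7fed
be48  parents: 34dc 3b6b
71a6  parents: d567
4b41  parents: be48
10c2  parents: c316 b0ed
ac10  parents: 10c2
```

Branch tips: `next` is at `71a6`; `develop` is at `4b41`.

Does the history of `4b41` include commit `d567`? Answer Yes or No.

Ancestors of 4b41: {05cc, 34dc, 3b6b, 4b41, be48, fbd0}.
d567 is not in that set, so it is not an ancestor of 4b41.

No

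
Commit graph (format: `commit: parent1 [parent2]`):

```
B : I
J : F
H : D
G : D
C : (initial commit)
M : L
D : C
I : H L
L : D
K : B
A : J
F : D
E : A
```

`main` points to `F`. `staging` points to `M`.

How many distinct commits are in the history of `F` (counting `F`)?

3

Walking parent pointers from F: reachable set = {C, D, F}.
That is 3 commits.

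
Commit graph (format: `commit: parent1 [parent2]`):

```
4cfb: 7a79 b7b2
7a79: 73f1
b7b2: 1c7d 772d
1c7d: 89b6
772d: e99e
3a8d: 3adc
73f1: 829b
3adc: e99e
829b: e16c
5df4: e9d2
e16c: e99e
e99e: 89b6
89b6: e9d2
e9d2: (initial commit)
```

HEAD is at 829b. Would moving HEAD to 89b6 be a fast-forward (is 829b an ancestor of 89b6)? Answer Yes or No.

No

A fast-forward from 829b to 89b6 is possible iff 829b is an ancestor of 89b6.
Ancestors of 89b6: {89b6, e9d2}.
829b is not among them, so fast-forward is not possible.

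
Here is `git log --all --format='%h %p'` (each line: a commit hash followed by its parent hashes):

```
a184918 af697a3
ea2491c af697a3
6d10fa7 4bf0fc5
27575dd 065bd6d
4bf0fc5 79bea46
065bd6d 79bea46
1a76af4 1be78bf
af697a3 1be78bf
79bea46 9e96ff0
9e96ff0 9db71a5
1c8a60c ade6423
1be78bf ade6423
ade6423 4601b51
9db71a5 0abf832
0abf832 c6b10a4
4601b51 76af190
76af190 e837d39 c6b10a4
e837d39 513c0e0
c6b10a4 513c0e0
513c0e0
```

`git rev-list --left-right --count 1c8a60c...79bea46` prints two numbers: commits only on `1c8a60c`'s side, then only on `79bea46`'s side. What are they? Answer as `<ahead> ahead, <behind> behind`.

Reachable from 1c8a60c: {1c8a60c, 4601b51, 513c0e0, 76af190, ade6423, c6b10a4, e837d39}.
Reachable from 79bea46: {0abf832, 513c0e0, 79bea46, 9db71a5, 9e96ff0, c6b10a4}.
Only in 1c8a60c's history (ahead): {1c8a60c, 4601b51, 76af190, ade6423, e837d39} — 5.
Only in 79bea46's history (behind): {0abf832, 79bea46, 9db71a5, 9e96ff0} — 4.

5 ahead, 4 behind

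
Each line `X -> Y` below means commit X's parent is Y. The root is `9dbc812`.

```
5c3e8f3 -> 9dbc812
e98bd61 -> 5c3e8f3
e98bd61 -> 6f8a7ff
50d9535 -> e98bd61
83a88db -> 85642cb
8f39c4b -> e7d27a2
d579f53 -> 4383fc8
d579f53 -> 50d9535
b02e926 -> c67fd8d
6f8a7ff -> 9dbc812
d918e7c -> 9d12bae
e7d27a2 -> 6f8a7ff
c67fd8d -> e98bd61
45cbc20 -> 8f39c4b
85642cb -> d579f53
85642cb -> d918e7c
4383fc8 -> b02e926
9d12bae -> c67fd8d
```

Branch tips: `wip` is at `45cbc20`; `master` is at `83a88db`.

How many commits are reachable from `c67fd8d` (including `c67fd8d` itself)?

5

Walking parent pointers from c67fd8d: reachable set = {5c3e8f3, 6f8a7ff, 9dbc812, c67fd8d, e98bd61}.
That is 5 commits.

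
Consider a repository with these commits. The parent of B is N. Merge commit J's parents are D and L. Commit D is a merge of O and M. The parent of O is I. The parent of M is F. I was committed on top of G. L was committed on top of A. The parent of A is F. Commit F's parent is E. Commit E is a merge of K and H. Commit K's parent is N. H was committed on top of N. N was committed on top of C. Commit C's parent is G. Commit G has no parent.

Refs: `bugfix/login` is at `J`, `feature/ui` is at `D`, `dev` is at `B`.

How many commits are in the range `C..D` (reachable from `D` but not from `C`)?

Reachable from D: {C, D, E, F, G, H, I, K, M, N, O}.
Reachable from C: {C, G}.
In D's history but not C's: {D, E, F, H, I, K, M, N, O} — 9 commits.

9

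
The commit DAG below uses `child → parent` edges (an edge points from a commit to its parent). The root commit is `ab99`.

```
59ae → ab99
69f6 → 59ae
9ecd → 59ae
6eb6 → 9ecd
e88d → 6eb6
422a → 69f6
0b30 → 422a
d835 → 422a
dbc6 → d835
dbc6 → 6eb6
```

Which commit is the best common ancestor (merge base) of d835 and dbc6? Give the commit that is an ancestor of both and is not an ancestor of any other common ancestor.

d835

Ancestors of d835: {422a, 59ae, 69f6, ab99, d835}.
Ancestors of dbc6: {422a, 59ae, 69f6, 6eb6, 9ecd, ab99, d835, dbc6}.
Common ancestors: {422a, 59ae, 69f6, ab99, d835}.
Among these, d835 is not an ancestor of any other common ancestor — it is the merge base.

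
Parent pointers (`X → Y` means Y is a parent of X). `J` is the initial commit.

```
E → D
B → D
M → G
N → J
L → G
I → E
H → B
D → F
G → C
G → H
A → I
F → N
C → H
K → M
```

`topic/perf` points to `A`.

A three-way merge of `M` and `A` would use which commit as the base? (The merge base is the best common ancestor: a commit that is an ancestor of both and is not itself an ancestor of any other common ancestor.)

D

Ancestors of M: {B, C, D, F, G, H, J, M, N}.
Ancestors of A: {A, D, E, F, I, J, N}.
Common ancestors: {D, F, J, N}.
Among these, D is not an ancestor of any other common ancestor — it is the merge base.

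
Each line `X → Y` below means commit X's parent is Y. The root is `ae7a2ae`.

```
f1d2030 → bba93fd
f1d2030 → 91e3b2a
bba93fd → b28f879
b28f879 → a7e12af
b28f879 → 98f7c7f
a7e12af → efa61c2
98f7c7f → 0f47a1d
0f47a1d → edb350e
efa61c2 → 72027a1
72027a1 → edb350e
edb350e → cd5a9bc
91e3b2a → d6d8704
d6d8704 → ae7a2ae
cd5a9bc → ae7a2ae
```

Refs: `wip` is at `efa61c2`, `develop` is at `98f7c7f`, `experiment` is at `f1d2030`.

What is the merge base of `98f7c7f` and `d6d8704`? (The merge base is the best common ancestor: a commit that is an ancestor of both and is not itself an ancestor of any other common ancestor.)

Ancestors of 98f7c7f: {0f47a1d, 98f7c7f, ae7a2ae, cd5a9bc, edb350e}.
Ancestors of d6d8704: {ae7a2ae, d6d8704}.
Common ancestors: {ae7a2ae}.
The only common ancestor is ae7a2ae, so it is the merge base.

ae7a2ae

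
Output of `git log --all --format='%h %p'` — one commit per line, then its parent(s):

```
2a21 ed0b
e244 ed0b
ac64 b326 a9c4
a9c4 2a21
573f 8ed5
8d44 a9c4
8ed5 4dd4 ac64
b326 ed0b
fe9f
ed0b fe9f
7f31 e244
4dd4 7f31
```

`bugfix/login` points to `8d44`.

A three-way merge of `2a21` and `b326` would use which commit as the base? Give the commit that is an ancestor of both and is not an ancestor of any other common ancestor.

Ancestors of 2a21: {2a21, ed0b, fe9f}.
Ancestors of b326: {b326, ed0b, fe9f}.
Common ancestors: {ed0b, fe9f}.
Among these, ed0b is not an ancestor of any other common ancestor — it is the merge base.

ed0b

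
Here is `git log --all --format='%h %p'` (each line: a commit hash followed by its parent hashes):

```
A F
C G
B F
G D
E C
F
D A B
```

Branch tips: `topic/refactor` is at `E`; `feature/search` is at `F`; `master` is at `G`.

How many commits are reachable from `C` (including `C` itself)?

Walking parent pointers from C: reachable set = {A, B, C, D, F, G}.
That is 6 commits.

6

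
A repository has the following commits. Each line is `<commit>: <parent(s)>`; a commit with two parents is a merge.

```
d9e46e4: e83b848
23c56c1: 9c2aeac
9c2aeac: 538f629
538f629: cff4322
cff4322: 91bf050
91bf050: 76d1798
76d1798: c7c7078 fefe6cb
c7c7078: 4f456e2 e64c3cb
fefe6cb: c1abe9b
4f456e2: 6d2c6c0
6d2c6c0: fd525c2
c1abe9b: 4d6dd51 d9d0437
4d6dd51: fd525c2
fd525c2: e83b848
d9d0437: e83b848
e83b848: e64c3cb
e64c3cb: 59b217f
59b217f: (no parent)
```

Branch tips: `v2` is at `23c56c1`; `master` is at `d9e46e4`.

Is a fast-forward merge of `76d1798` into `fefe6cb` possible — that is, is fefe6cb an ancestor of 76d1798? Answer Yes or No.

Yes

A fast-forward from fefe6cb to 76d1798 is possible iff fefe6cb is an ancestor of 76d1798.
Ancestors of 76d1798: {4d6dd51, 4f456e2, 59b217f, 6d2c6c0, 76d1798, c1abe9b, c7c7078, d9d0437, e64c3cb, e83b848, fd525c2, fefe6cb}.
fefe6cb is among them, so fast-forward is possible.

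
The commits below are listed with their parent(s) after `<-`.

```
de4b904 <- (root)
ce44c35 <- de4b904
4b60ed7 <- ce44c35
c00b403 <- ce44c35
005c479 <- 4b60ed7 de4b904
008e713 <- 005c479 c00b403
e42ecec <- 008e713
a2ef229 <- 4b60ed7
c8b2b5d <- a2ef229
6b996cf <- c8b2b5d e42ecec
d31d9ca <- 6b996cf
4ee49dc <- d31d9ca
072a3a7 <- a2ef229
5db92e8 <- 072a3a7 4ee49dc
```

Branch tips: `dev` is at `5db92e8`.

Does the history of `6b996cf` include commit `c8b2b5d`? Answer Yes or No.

Yes

Ancestors of 6b996cf (commits reachable by following parents): {005c479, 008e713, 4b60ed7, 6b996cf, a2ef229, c00b403, c8b2b5d, ce44c35, de4b904, e42ecec}.
c8b2b5d is in that set, so it is an ancestor of 6b996cf.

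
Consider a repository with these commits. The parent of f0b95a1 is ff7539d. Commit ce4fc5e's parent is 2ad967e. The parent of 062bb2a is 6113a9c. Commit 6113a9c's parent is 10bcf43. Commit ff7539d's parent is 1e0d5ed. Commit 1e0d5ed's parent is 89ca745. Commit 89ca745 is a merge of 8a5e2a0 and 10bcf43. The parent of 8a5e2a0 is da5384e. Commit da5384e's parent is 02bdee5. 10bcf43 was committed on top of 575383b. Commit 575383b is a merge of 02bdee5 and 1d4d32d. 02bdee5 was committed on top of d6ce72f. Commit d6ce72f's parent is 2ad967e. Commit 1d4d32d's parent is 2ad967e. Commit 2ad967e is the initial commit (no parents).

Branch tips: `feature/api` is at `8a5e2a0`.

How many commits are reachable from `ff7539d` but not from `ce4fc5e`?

10

Reachable from ff7539d: {02bdee5, 10bcf43, 1d4d32d, 1e0d5ed, 2ad967e, 575383b, 89ca745, 8a5e2a0, d6ce72f, da5384e, ff7539d}.
Reachable from ce4fc5e: {2ad967e, ce4fc5e}.
In ff7539d's history but not ce4fc5e's: {02bdee5, 10bcf43, 1d4d32d, 1e0d5ed, 575383b, 89ca745, 8a5e2a0, d6ce72f, da5384e, ff7539d} — 10 commits.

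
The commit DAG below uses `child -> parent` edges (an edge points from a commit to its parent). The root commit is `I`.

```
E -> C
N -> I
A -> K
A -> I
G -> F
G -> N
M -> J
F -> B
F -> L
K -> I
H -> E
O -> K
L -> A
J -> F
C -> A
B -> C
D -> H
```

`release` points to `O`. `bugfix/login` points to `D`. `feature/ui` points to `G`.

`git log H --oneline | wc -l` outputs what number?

Walking parent pointers from H: reachable set = {A, C, E, H, I, K}.
That is 6 commits.

6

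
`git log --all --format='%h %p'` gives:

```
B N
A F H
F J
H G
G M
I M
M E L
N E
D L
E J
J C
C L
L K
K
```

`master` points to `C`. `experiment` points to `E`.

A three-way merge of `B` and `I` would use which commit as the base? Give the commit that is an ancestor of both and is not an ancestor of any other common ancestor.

Ancestors of B: {B, C, E, J, K, L, N}.
Ancestors of I: {C, E, I, J, K, L, M}.
Common ancestors: {C, E, J, K, L}.
Among these, E is not an ancestor of any other common ancestor — it is the merge base.

E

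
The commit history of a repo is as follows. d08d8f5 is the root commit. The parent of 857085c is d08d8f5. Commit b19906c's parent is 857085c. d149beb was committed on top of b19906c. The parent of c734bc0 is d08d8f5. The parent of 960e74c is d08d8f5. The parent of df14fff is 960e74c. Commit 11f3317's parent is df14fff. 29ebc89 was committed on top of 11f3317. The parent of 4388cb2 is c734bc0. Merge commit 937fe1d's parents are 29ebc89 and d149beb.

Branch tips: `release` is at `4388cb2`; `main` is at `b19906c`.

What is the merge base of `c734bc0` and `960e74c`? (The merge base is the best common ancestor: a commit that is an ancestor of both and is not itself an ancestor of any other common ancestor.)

Ancestors of c734bc0: {c734bc0, d08d8f5}.
Ancestors of 960e74c: {960e74c, d08d8f5}.
Common ancestors: {d08d8f5}.
The only common ancestor is d08d8f5, so it is the merge base.

d08d8f5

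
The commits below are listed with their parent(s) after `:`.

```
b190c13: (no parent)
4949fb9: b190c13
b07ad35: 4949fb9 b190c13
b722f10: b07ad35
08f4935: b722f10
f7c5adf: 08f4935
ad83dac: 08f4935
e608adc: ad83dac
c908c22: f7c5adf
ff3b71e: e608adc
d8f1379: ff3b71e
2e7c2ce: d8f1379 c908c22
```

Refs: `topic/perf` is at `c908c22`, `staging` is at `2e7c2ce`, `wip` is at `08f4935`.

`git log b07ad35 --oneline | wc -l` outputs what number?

Walking parent pointers from b07ad35: reachable set = {4949fb9, b07ad35, b190c13}.
That is 3 commits.

3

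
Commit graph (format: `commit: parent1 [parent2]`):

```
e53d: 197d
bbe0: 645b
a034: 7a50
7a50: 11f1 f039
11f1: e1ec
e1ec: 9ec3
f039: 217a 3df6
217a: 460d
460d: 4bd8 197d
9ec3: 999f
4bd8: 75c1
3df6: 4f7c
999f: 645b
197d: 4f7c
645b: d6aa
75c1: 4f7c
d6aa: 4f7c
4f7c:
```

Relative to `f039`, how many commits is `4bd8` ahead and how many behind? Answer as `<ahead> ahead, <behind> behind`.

Reachable from 4bd8: {4bd8, 4f7c, 75c1}.
Reachable from f039: {197d, 217a, 3df6, 460d, 4bd8, 4f7c, 75c1, f039}.
Only in 4bd8's history (ahead): {} — 0.
Only in f039's history (behind): {197d, 217a, 3df6, 460d, f039} — 5.

0 ahead, 5 behind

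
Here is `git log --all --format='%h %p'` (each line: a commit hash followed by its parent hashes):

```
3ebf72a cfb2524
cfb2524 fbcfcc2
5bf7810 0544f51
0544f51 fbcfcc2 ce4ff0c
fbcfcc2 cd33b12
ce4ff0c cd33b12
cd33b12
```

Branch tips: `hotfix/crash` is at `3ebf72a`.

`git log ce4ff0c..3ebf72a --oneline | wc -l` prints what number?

Reachable from 3ebf72a: {3ebf72a, cd33b12, cfb2524, fbcfcc2}.
Reachable from ce4ff0c: {cd33b12, ce4ff0c}.
In 3ebf72a's history but not ce4ff0c's: {3ebf72a, cfb2524, fbcfcc2} — 3 commits.

3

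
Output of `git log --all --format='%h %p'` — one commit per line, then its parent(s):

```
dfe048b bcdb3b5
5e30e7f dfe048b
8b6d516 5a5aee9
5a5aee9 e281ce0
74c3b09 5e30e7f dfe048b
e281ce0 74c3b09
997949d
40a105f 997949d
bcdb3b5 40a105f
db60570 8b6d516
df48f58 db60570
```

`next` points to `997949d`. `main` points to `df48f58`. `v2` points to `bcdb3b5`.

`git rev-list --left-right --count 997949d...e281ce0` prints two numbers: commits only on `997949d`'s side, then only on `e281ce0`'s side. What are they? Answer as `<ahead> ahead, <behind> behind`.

0 ahead, 6 behind

Reachable from 997949d: {997949d}.
Reachable from e281ce0: {40a105f, 5e30e7f, 74c3b09, 997949d, bcdb3b5, dfe048b, e281ce0}.
Only in 997949d's history (ahead): {} — 0.
Only in e281ce0's history (behind): {40a105f, 5e30e7f, 74c3b09, bcdb3b5, dfe048b, e281ce0} — 6.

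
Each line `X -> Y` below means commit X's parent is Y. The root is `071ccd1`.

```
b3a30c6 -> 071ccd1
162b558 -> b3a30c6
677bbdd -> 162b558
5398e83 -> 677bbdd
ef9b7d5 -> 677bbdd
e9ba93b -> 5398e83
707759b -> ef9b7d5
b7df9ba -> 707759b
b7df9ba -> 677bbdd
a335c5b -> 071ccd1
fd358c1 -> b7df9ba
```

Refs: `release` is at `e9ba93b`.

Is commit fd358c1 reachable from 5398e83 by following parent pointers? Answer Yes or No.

Ancestors of 5398e83: {071ccd1, 162b558, 5398e83, 677bbdd, b3a30c6}.
fd358c1 is not in that set, so it is not an ancestor of 5398e83.

No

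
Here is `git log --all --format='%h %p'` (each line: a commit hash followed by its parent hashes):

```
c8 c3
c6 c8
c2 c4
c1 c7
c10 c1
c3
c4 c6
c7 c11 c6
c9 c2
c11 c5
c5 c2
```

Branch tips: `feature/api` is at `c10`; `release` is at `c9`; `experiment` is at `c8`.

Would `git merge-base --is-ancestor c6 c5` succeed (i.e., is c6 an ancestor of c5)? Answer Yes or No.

Ancestors of c5 (commits reachable by following parents): {c2, c3, c4, c5, c6, c8}.
c6 is in that set, so it is an ancestor of c5.

Yes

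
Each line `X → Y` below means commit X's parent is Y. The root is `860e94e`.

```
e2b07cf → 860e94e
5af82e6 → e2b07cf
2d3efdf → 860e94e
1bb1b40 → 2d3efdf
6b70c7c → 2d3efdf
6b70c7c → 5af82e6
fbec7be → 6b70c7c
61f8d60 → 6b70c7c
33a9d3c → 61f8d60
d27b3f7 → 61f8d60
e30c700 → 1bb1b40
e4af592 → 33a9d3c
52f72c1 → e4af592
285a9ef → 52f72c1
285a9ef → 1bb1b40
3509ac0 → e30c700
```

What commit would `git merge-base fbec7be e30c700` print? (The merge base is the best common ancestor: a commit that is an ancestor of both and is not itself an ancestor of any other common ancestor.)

2d3efdf

Ancestors of fbec7be: {2d3efdf, 5af82e6, 6b70c7c, 860e94e, e2b07cf, fbec7be}.
Ancestors of e30c700: {1bb1b40, 2d3efdf, 860e94e, e30c700}.
Common ancestors: {2d3efdf, 860e94e}.
Among these, 2d3efdf is not an ancestor of any other common ancestor — it is the merge base.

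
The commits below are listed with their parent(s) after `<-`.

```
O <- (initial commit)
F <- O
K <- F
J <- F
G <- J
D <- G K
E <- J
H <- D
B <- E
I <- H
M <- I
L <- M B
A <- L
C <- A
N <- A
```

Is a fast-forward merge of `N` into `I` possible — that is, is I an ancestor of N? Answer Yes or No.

Yes

A fast-forward from I to N is possible iff I is an ancestor of N.
Ancestors of N: {A, B, D, E, F, G, H, I, J, K, L, M, N, O}.
I is among them, so fast-forward is possible.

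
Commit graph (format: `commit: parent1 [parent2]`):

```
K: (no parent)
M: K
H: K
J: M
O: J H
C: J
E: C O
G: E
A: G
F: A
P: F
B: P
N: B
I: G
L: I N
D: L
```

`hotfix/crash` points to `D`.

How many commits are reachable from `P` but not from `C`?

Reachable from P: {A, C, E, F, G, H, J, K, M, O, P}.
Reachable from C: {C, J, K, M}.
In P's history but not C's: {A, E, F, G, H, O, P} — 7 commits.

7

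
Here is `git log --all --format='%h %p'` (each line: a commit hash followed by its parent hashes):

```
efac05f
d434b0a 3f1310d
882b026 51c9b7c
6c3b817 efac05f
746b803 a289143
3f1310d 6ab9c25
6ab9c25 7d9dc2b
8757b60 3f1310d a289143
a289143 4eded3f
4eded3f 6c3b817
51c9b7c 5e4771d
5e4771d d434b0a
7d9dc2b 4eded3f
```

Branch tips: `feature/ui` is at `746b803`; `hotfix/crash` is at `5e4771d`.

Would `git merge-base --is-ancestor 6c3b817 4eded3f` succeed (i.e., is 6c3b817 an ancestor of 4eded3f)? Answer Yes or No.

Ancestors of 4eded3f (commits reachable by following parents): {4eded3f, 6c3b817, efac05f}.
6c3b817 is in that set, so it is an ancestor of 4eded3f.

Yes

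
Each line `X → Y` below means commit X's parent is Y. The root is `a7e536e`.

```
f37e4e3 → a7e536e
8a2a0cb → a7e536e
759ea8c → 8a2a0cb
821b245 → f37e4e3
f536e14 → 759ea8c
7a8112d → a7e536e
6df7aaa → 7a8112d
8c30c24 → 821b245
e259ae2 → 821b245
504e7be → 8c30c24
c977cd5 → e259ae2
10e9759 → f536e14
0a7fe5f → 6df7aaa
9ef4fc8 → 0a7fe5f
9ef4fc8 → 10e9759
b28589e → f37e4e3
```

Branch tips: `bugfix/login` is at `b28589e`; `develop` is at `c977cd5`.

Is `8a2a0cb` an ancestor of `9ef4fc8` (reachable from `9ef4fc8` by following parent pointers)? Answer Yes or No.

Ancestors of 9ef4fc8 (commits reachable by following parents): {0a7fe5f, 10e9759, 6df7aaa, 759ea8c, 7a8112d, 8a2a0cb, 9ef4fc8, a7e536e, f536e14}.
8a2a0cb is in that set, so it is an ancestor of 9ef4fc8.

Yes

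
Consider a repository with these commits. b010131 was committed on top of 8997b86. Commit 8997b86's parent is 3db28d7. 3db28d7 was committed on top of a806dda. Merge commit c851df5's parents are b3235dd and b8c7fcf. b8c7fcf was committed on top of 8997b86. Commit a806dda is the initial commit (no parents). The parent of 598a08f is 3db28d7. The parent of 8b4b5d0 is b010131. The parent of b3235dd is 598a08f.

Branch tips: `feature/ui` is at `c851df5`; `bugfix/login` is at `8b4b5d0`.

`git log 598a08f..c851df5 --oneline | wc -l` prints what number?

Reachable from c851df5: {3db28d7, 598a08f, 8997b86, a806dda, b3235dd, b8c7fcf, c851df5}.
Reachable from 598a08f: {3db28d7, 598a08f, a806dda}.
In c851df5's history but not 598a08f's: {8997b86, b3235dd, b8c7fcf, c851df5} — 4 commits.

4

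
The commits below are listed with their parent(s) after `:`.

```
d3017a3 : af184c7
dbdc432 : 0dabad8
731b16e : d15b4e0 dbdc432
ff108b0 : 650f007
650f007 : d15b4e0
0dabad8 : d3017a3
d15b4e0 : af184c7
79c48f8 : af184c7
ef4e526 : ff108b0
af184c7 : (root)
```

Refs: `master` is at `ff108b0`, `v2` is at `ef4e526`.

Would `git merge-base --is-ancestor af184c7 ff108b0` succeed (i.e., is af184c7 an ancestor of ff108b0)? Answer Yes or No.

Yes

Ancestors of ff108b0 (commits reachable by following parents): {650f007, af184c7, d15b4e0, ff108b0}.
af184c7 is in that set, so it is an ancestor of ff108b0.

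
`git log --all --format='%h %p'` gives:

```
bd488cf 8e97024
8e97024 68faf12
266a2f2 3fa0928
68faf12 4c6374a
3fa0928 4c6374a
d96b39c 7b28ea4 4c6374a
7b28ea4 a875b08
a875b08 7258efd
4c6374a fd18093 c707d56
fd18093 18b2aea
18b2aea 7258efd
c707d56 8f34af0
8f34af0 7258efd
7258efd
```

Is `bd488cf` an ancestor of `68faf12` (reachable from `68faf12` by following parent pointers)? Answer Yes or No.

No

Ancestors of 68faf12: {18b2aea, 4c6374a, 68faf12, 7258efd, 8f34af0, c707d56, fd18093}.
bd488cf is not in that set, so it is not an ancestor of 68faf12.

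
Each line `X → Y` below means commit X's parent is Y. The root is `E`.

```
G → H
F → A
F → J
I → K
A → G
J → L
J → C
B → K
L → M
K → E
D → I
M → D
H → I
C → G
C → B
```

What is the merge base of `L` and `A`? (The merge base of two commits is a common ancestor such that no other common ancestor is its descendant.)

I

Ancestors of L: {D, E, I, K, L, M}.
Ancestors of A: {A, E, G, H, I, K}.
Common ancestors: {E, I, K}.
Among these, I is not an ancestor of any other common ancestor — it is the merge base.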